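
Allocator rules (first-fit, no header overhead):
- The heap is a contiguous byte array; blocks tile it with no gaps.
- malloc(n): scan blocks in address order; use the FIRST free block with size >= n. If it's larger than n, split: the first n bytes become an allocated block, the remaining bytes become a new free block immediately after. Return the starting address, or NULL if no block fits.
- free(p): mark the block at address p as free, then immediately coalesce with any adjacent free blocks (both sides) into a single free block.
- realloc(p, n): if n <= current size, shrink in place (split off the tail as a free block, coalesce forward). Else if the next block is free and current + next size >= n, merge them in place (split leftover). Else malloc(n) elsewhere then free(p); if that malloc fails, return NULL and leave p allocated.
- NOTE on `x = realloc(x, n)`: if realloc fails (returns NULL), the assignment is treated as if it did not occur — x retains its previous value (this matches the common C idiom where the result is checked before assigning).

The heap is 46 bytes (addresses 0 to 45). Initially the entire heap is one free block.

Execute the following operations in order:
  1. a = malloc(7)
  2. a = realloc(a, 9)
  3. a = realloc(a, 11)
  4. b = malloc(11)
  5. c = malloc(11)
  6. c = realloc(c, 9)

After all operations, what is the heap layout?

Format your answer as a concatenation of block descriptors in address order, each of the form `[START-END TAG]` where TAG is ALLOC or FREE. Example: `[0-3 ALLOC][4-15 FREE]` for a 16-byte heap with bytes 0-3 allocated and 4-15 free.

Op 1: a = malloc(7) -> a = 0; heap: [0-6 ALLOC][7-45 FREE]
Op 2: a = realloc(a, 9) -> a = 0; heap: [0-8 ALLOC][9-45 FREE]
Op 3: a = realloc(a, 11) -> a = 0; heap: [0-10 ALLOC][11-45 FREE]
Op 4: b = malloc(11) -> b = 11; heap: [0-10 ALLOC][11-21 ALLOC][22-45 FREE]
Op 5: c = malloc(11) -> c = 22; heap: [0-10 ALLOC][11-21 ALLOC][22-32 ALLOC][33-45 FREE]
Op 6: c = realloc(c, 9) -> c = 22; heap: [0-10 ALLOC][11-21 ALLOC][22-30 ALLOC][31-45 FREE]

Answer: [0-10 ALLOC][11-21 ALLOC][22-30 ALLOC][31-45 FREE]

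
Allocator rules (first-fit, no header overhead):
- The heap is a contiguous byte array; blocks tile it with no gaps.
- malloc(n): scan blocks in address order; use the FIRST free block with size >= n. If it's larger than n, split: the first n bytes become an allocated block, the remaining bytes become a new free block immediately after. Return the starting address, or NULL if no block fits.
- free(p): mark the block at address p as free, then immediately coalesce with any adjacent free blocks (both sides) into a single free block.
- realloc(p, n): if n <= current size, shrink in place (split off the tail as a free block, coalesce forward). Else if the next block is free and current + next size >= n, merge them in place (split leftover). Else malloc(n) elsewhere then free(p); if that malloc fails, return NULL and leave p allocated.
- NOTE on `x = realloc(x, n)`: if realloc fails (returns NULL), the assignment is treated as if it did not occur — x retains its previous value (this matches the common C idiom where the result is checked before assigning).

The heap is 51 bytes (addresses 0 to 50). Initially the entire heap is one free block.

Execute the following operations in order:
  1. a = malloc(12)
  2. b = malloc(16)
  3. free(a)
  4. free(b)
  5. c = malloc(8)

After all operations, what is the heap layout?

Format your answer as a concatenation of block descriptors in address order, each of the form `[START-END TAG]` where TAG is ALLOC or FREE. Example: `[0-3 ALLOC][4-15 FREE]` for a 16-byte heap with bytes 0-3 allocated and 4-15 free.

Op 1: a = malloc(12) -> a = 0; heap: [0-11 ALLOC][12-50 FREE]
Op 2: b = malloc(16) -> b = 12; heap: [0-11 ALLOC][12-27 ALLOC][28-50 FREE]
Op 3: free(a) -> (freed a); heap: [0-11 FREE][12-27 ALLOC][28-50 FREE]
Op 4: free(b) -> (freed b); heap: [0-50 FREE]
Op 5: c = malloc(8) -> c = 0; heap: [0-7 ALLOC][8-50 FREE]

Answer: [0-7 ALLOC][8-50 FREE]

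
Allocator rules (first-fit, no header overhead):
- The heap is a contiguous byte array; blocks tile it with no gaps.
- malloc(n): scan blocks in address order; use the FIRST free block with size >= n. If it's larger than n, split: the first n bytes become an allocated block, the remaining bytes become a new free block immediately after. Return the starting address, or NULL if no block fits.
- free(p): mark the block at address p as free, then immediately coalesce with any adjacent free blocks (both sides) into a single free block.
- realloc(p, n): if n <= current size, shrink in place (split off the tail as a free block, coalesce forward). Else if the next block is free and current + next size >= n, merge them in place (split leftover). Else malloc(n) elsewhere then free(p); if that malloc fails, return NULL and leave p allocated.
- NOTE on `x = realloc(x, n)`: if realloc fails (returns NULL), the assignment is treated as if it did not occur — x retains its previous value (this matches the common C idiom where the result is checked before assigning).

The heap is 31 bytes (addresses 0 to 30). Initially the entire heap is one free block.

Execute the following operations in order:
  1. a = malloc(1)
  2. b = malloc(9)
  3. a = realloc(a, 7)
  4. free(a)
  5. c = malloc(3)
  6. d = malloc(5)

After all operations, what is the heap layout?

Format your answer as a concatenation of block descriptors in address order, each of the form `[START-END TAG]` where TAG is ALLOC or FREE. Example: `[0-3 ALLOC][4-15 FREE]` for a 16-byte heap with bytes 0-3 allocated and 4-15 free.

Op 1: a = malloc(1) -> a = 0; heap: [0-0 ALLOC][1-30 FREE]
Op 2: b = malloc(9) -> b = 1; heap: [0-0 ALLOC][1-9 ALLOC][10-30 FREE]
Op 3: a = realloc(a, 7) -> a = 10; heap: [0-0 FREE][1-9 ALLOC][10-16 ALLOC][17-30 FREE]
Op 4: free(a) -> (freed a); heap: [0-0 FREE][1-9 ALLOC][10-30 FREE]
Op 5: c = malloc(3) -> c = 10; heap: [0-0 FREE][1-9 ALLOC][10-12 ALLOC][13-30 FREE]
Op 6: d = malloc(5) -> d = 13; heap: [0-0 FREE][1-9 ALLOC][10-12 ALLOC][13-17 ALLOC][18-30 FREE]

Answer: [0-0 FREE][1-9 ALLOC][10-12 ALLOC][13-17 ALLOC][18-30 FREE]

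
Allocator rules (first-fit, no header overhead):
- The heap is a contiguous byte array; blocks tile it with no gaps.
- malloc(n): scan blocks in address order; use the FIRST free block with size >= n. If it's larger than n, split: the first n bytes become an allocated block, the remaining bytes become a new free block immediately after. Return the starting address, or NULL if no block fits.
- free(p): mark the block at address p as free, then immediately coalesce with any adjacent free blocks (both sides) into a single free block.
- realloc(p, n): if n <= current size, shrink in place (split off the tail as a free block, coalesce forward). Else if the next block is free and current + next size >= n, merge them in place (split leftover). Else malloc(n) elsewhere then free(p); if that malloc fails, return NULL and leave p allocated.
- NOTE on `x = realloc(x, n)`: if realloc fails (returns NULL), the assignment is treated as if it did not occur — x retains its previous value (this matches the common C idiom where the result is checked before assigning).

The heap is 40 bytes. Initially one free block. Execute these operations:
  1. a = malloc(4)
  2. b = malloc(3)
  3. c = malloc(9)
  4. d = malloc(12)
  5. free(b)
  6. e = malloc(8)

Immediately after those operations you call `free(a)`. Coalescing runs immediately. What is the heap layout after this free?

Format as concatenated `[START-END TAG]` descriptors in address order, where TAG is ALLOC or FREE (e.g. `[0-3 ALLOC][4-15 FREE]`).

Op 1: a = malloc(4) -> a = 0; heap: [0-3 ALLOC][4-39 FREE]
Op 2: b = malloc(3) -> b = 4; heap: [0-3 ALLOC][4-6 ALLOC][7-39 FREE]
Op 3: c = malloc(9) -> c = 7; heap: [0-3 ALLOC][4-6 ALLOC][7-15 ALLOC][16-39 FREE]
Op 4: d = malloc(12) -> d = 16; heap: [0-3 ALLOC][4-6 ALLOC][7-15 ALLOC][16-27 ALLOC][28-39 FREE]
Op 5: free(b) -> (freed b); heap: [0-3 ALLOC][4-6 FREE][7-15 ALLOC][16-27 ALLOC][28-39 FREE]
Op 6: e = malloc(8) -> e = 28; heap: [0-3 ALLOC][4-6 FREE][7-15 ALLOC][16-27 ALLOC][28-35 ALLOC][36-39 FREE]
free(a): a = 0 -> block [0-3 ALLOC]; mark free, coalesce with adjacent free neighbors -> [0-6 FREE][7-15 ALLOC][16-27 ALLOC][28-35 ALLOC][36-39 FREE]

Answer: [0-6 FREE][7-15 ALLOC][16-27 ALLOC][28-35 ALLOC][36-39 FREE]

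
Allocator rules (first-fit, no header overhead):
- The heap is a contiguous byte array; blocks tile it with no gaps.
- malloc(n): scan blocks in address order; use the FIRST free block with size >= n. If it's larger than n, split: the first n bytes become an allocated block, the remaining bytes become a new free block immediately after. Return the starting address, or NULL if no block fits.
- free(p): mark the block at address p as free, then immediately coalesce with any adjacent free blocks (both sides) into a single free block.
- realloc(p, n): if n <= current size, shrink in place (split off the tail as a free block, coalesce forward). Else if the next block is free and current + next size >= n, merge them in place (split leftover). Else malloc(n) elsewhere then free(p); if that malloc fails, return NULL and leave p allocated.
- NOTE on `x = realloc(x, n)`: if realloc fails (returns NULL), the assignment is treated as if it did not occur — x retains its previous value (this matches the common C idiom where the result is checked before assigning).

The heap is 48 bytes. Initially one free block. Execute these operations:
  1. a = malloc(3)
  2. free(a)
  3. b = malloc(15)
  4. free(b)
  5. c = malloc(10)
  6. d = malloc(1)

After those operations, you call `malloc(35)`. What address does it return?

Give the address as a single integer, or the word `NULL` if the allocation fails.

Op 1: a = malloc(3) -> a = 0; heap: [0-2 ALLOC][3-47 FREE]
Op 2: free(a) -> (freed a); heap: [0-47 FREE]
Op 3: b = malloc(15) -> b = 0; heap: [0-14 ALLOC][15-47 FREE]
Op 4: free(b) -> (freed b); heap: [0-47 FREE]
Op 5: c = malloc(10) -> c = 0; heap: [0-9 ALLOC][10-47 FREE]
Op 6: d = malloc(1) -> d = 10; heap: [0-9 ALLOC][10-10 ALLOC][11-47 FREE]
malloc(35): first-fit scan over [0-9 ALLOC][10-10 ALLOC][11-47 FREE] -> 11

Answer: 11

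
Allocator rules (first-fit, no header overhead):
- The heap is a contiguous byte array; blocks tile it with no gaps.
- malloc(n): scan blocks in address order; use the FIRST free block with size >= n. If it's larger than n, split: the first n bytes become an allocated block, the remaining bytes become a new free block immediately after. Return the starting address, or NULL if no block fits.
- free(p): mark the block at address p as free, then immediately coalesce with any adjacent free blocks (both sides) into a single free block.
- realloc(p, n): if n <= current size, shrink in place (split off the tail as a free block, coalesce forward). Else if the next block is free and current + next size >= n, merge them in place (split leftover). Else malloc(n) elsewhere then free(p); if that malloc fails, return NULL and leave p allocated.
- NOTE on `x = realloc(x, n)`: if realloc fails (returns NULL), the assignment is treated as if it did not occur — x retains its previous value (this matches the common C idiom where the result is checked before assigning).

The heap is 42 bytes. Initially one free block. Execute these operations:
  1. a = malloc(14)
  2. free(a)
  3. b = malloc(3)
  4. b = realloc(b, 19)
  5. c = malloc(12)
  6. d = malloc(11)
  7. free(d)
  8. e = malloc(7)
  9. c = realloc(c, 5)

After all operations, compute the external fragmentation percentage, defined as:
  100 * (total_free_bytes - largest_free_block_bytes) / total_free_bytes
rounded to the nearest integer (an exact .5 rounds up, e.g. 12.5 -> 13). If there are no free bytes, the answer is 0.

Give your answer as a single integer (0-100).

Answer: 36

Derivation:
Op 1: a = malloc(14) -> a = 0; heap: [0-13 ALLOC][14-41 FREE]
Op 2: free(a) -> (freed a); heap: [0-41 FREE]
Op 3: b = malloc(3) -> b = 0; heap: [0-2 ALLOC][3-41 FREE]
Op 4: b = realloc(b, 19) -> b = 0; heap: [0-18 ALLOC][19-41 FREE]
Op 5: c = malloc(12) -> c = 19; heap: [0-18 ALLOC][19-30 ALLOC][31-41 FREE]
Op 6: d = malloc(11) -> d = 31; heap: [0-18 ALLOC][19-30 ALLOC][31-41 ALLOC]
Op 7: free(d) -> (freed d); heap: [0-18 ALLOC][19-30 ALLOC][31-41 FREE]
Op 8: e = malloc(7) -> e = 31; heap: [0-18 ALLOC][19-30 ALLOC][31-37 ALLOC][38-41 FREE]
Op 9: c = realloc(c, 5) -> c = 19; heap: [0-18 ALLOC][19-23 ALLOC][24-30 FREE][31-37 ALLOC][38-41 FREE]
Free blocks: [7 4] total_free=11 largest=7 -> 100*(11-7)/11 = 400/11 ≈ 36.364 -> rounds to 36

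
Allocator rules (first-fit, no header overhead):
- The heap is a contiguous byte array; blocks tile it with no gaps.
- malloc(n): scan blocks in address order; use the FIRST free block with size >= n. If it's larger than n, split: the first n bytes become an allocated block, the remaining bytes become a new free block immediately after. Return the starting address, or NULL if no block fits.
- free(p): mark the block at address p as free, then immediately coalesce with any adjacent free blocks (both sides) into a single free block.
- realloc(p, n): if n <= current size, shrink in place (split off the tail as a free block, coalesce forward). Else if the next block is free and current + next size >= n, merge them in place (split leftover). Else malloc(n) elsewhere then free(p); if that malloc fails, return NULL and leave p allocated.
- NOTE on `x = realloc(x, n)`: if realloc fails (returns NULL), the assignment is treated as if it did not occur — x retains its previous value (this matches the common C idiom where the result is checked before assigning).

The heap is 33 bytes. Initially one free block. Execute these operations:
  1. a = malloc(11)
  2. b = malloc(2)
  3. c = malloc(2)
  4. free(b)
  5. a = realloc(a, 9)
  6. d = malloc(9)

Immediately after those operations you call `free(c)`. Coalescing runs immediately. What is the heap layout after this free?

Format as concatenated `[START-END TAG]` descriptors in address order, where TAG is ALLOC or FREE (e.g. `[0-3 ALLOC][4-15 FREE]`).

Answer: [0-8 ALLOC][9-14 FREE][15-23 ALLOC][24-32 FREE]

Derivation:
Op 1: a = malloc(11) -> a = 0; heap: [0-10 ALLOC][11-32 FREE]
Op 2: b = malloc(2) -> b = 11; heap: [0-10 ALLOC][11-12 ALLOC][13-32 FREE]
Op 3: c = malloc(2) -> c = 13; heap: [0-10 ALLOC][11-12 ALLOC][13-14 ALLOC][15-32 FREE]
Op 4: free(b) -> (freed b); heap: [0-10 ALLOC][11-12 FREE][13-14 ALLOC][15-32 FREE]
Op 5: a = realloc(a, 9) -> a = 0; heap: [0-8 ALLOC][9-12 FREE][13-14 ALLOC][15-32 FREE]
Op 6: d = malloc(9) -> d = 15; heap: [0-8 ALLOC][9-12 FREE][13-14 ALLOC][15-23 ALLOC][24-32 FREE]
free(c): c = 13 -> block [13-14 ALLOC]; mark free, coalesce with adjacent free neighbors -> [0-8 ALLOC][9-14 FREE][15-23 ALLOC][24-32 FREE]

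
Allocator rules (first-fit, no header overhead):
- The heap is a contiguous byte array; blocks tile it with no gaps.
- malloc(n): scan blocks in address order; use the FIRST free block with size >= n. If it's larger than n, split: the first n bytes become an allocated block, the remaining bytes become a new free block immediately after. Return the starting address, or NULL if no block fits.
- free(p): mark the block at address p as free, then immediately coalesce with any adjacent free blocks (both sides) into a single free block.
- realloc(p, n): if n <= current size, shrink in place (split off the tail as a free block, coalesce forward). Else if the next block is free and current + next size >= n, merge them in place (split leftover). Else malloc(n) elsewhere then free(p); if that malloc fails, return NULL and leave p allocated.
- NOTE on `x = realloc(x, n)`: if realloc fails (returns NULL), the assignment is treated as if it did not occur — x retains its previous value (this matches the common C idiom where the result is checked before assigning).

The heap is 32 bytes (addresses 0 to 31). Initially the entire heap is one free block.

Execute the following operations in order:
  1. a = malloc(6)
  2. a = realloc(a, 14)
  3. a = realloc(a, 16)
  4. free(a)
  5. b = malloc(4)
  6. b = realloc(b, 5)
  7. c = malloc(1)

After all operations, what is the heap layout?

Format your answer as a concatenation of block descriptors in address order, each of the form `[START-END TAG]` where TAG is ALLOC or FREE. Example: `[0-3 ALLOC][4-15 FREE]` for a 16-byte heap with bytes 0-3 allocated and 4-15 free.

Op 1: a = malloc(6) -> a = 0; heap: [0-5 ALLOC][6-31 FREE]
Op 2: a = realloc(a, 14) -> a = 0; heap: [0-13 ALLOC][14-31 FREE]
Op 3: a = realloc(a, 16) -> a = 0; heap: [0-15 ALLOC][16-31 FREE]
Op 4: free(a) -> (freed a); heap: [0-31 FREE]
Op 5: b = malloc(4) -> b = 0; heap: [0-3 ALLOC][4-31 FREE]
Op 6: b = realloc(b, 5) -> b = 0; heap: [0-4 ALLOC][5-31 FREE]
Op 7: c = malloc(1) -> c = 5; heap: [0-4 ALLOC][5-5 ALLOC][6-31 FREE]

Answer: [0-4 ALLOC][5-5 ALLOC][6-31 FREE]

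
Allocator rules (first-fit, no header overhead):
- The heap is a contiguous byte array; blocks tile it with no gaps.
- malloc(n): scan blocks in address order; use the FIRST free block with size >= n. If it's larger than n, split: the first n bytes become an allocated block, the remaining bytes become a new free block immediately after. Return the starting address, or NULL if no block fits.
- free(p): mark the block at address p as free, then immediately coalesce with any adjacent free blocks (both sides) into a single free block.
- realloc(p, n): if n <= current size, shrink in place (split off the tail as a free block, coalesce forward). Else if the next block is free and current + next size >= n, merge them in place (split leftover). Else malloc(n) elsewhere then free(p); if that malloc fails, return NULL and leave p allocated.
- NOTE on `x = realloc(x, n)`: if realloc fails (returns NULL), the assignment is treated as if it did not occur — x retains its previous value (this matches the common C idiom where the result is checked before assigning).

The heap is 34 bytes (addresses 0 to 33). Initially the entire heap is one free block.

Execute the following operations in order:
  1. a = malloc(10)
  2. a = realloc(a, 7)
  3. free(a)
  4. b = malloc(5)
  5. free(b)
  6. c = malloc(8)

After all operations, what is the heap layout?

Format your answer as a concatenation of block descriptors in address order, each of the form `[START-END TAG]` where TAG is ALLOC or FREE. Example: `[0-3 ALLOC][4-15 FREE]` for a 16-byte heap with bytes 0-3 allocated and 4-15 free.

Op 1: a = malloc(10) -> a = 0; heap: [0-9 ALLOC][10-33 FREE]
Op 2: a = realloc(a, 7) -> a = 0; heap: [0-6 ALLOC][7-33 FREE]
Op 3: free(a) -> (freed a); heap: [0-33 FREE]
Op 4: b = malloc(5) -> b = 0; heap: [0-4 ALLOC][5-33 FREE]
Op 5: free(b) -> (freed b); heap: [0-33 FREE]
Op 6: c = malloc(8) -> c = 0; heap: [0-7 ALLOC][8-33 FREE]

Answer: [0-7 ALLOC][8-33 FREE]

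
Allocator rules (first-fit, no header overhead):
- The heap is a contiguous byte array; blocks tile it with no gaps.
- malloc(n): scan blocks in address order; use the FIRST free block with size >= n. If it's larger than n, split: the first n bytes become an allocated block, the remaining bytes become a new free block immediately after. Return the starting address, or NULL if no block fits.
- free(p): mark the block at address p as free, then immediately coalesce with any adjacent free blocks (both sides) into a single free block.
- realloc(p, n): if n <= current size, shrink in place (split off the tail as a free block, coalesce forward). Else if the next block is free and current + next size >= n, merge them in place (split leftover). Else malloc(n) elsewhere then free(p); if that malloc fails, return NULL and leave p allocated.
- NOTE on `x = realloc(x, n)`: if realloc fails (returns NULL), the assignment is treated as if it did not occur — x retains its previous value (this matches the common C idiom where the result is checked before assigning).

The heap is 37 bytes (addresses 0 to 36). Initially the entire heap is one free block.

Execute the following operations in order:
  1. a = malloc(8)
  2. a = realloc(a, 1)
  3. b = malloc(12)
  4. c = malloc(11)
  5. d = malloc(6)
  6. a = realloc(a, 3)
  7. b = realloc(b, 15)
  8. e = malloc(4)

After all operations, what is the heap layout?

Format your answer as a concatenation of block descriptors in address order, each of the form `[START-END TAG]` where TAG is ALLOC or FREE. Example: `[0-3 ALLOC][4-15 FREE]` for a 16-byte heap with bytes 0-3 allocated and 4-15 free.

Op 1: a = malloc(8) -> a = 0; heap: [0-7 ALLOC][8-36 FREE]
Op 2: a = realloc(a, 1) -> a = 0; heap: [0-0 ALLOC][1-36 FREE]
Op 3: b = malloc(12) -> b = 1; heap: [0-0 ALLOC][1-12 ALLOC][13-36 FREE]
Op 4: c = malloc(11) -> c = 13; heap: [0-0 ALLOC][1-12 ALLOC][13-23 ALLOC][24-36 FREE]
Op 5: d = malloc(6) -> d = 24; heap: [0-0 ALLOC][1-12 ALLOC][13-23 ALLOC][24-29 ALLOC][30-36 FREE]
Op 6: a = realloc(a, 3) -> a = 30; heap: [0-0 FREE][1-12 ALLOC][13-23 ALLOC][24-29 ALLOC][30-32 ALLOC][33-36 FREE]
Op 7: b = realloc(b, 15) -> NULL (b unchanged); heap: [0-0 FREE][1-12 ALLOC][13-23 ALLOC][24-29 ALLOC][30-32 ALLOC][33-36 FREE]
Op 8: e = malloc(4) -> e = 33; heap: [0-0 FREE][1-12 ALLOC][13-23 ALLOC][24-29 ALLOC][30-32 ALLOC][33-36 ALLOC]

Answer: [0-0 FREE][1-12 ALLOC][13-23 ALLOC][24-29 ALLOC][30-32 ALLOC][33-36 ALLOC]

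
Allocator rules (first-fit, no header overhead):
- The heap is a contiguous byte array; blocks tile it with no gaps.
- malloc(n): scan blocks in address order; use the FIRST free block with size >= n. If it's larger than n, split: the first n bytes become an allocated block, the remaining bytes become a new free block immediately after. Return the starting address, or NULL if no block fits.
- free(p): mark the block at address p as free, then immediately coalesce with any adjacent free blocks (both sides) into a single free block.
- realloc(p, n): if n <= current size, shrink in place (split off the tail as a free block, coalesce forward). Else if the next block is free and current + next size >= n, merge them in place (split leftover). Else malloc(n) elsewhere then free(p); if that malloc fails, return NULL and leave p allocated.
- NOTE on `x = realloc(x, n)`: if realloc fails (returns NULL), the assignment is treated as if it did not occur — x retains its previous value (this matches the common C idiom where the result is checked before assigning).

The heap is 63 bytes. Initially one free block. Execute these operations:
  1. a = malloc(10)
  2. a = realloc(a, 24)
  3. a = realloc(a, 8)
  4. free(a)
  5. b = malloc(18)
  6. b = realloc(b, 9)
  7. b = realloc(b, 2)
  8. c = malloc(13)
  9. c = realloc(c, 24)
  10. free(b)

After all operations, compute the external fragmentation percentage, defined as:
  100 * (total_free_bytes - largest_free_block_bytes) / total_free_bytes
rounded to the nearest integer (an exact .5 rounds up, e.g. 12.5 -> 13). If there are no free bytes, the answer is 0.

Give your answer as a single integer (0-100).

Op 1: a = malloc(10) -> a = 0; heap: [0-9 ALLOC][10-62 FREE]
Op 2: a = realloc(a, 24) -> a = 0; heap: [0-23 ALLOC][24-62 FREE]
Op 3: a = realloc(a, 8) -> a = 0; heap: [0-7 ALLOC][8-62 FREE]
Op 4: free(a) -> (freed a); heap: [0-62 FREE]
Op 5: b = malloc(18) -> b = 0; heap: [0-17 ALLOC][18-62 FREE]
Op 6: b = realloc(b, 9) -> b = 0; heap: [0-8 ALLOC][9-62 FREE]
Op 7: b = realloc(b, 2) -> b = 0; heap: [0-1 ALLOC][2-62 FREE]
Op 8: c = malloc(13) -> c = 2; heap: [0-1 ALLOC][2-14 ALLOC][15-62 FREE]
Op 9: c = realloc(c, 24) -> c = 2; heap: [0-1 ALLOC][2-25 ALLOC][26-62 FREE]
Op 10: free(b) -> (freed b); heap: [0-1 FREE][2-25 ALLOC][26-62 FREE]
Free blocks: [2 37] total_free=39 largest=37 -> 100*(39-37)/39 = 200/39 ≈ 5.128 -> rounds to 5

Answer: 5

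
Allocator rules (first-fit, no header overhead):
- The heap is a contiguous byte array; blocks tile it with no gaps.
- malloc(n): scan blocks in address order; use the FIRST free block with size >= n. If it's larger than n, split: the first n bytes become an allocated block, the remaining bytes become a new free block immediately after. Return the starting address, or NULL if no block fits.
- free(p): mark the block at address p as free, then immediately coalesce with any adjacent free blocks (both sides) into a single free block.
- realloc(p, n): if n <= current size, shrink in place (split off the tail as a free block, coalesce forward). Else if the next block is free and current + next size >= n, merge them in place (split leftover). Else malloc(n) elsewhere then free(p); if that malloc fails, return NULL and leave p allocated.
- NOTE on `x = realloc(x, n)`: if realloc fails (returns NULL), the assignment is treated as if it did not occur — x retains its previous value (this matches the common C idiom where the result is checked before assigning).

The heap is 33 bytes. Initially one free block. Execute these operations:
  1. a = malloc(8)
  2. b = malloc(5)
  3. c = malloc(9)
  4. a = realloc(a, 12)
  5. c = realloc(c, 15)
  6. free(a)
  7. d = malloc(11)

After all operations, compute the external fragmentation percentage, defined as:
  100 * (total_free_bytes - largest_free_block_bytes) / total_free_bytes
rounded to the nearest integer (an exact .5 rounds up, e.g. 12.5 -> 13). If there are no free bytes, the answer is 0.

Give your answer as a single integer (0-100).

Op 1: a = malloc(8) -> a = 0; heap: [0-7 ALLOC][8-32 FREE]
Op 2: b = malloc(5) -> b = 8; heap: [0-7 ALLOC][8-12 ALLOC][13-32 FREE]
Op 3: c = malloc(9) -> c = 13; heap: [0-7 ALLOC][8-12 ALLOC][13-21 ALLOC][22-32 FREE]
Op 4: a = realloc(a, 12) -> NULL (a unchanged); heap: [0-7 ALLOC][8-12 ALLOC][13-21 ALLOC][22-32 FREE]
Op 5: c = realloc(c, 15) -> c = 13; heap: [0-7 ALLOC][8-12 ALLOC][13-27 ALLOC][28-32 FREE]
Op 6: free(a) -> (freed a); heap: [0-7 FREE][8-12 ALLOC][13-27 ALLOC][28-32 FREE]
Op 7: d = malloc(11) -> d = NULL; heap: [0-7 FREE][8-12 ALLOC][13-27 ALLOC][28-32 FREE]
Free blocks: [8 5] total_free=13 largest=8 -> 100*(13-8)/13 = 500/13 ≈ 38.462 -> rounds to 38

Answer: 38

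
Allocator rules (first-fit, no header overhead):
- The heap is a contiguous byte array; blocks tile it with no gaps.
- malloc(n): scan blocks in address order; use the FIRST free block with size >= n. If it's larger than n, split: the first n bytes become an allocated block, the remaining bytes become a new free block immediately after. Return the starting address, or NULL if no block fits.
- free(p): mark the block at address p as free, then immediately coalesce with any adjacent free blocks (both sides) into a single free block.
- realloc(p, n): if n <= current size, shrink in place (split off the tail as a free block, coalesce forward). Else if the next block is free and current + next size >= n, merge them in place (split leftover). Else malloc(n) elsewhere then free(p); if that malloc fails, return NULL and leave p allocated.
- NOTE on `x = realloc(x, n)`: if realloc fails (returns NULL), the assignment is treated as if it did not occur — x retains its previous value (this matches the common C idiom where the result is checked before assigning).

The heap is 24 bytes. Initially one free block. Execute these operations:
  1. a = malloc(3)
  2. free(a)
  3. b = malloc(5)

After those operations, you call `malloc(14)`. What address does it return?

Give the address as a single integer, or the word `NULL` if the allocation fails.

Op 1: a = malloc(3) -> a = 0; heap: [0-2 ALLOC][3-23 FREE]
Op 2: free(a) -> (freed a); heap: [0-23 FREE]
Op 3: b = malloc(5) -> b = 0; heap: [0-4 ALLOC][5-23 FREE]
malloc(14): first-fit scan over [0-4 ALLOC][5-23 FREE] -> 5

Answer: 5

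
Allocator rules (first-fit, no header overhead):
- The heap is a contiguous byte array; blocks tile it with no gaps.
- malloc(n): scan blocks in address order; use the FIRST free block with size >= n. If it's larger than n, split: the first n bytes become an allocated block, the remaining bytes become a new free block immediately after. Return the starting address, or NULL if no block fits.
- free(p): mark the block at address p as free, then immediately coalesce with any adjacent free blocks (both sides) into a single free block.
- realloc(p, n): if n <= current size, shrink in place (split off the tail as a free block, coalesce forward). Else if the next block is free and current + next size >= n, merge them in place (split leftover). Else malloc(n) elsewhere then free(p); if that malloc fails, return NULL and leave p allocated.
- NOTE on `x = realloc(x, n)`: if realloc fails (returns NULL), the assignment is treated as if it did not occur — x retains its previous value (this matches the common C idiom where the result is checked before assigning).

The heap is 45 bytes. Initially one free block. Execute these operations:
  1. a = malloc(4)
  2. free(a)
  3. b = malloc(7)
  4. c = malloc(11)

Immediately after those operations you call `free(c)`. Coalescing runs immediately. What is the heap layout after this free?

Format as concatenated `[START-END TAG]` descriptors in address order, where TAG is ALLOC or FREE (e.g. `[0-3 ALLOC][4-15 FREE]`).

Op 1: a = malloc(4) -> a = 0; heap: [0-3 ALLOC][4-44 FREE]
Op 2: free(a) -> (freed a); heap: [0-44 FREE]
Op 3: b = malloc(7) -> b = 0; heap: [0-6 ALLOC][7-44 FREE]
Op 4: c = malloc(11) -> c = 7; heap: [0-6 ALLOC][7-17 ALLOC][18-44 FREE]
free(c): c = 7 -> block [7-17 ALLOC]; mark free, coalesce with adjacent free neighbors -> [0-6 ALLOC][7-44 FREE]

Answer: [0-6 ALLOC][7-44 FREE]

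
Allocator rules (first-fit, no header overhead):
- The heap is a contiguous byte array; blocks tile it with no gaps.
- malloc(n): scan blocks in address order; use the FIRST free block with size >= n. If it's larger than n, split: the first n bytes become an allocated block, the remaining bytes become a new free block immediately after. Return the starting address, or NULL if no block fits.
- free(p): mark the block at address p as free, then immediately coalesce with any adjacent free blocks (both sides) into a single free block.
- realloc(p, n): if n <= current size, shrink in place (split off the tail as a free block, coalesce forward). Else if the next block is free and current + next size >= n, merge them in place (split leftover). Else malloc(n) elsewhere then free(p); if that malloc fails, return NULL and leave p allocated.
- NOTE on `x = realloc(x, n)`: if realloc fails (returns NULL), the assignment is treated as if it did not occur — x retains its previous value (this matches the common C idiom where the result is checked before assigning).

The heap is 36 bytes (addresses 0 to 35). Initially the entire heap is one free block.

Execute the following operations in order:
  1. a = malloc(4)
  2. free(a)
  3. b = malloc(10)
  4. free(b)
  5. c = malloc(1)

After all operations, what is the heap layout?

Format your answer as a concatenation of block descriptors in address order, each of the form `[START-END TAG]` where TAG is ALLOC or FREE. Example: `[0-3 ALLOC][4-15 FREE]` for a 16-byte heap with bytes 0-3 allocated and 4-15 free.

Op 1: a = malloc(4) -> a = 0; heap: [0-3 ALLOC][4-35 FREE]
Op 2: free(a) -> (freed a); heap: [0-35 FREE]
Op 3: b = malloc(10) -> b = 0; heap: [0-9 ALLOC][10-35 FREE]
Op 4: free(b) -> (freed b); heap: [0-35 FREE]
Op 5: c = malloc(1) -> c = 0; heap: [0-0 ALLOC][1-35 FREE]

Answer: [0-0 ALLOC][1-35 FREE]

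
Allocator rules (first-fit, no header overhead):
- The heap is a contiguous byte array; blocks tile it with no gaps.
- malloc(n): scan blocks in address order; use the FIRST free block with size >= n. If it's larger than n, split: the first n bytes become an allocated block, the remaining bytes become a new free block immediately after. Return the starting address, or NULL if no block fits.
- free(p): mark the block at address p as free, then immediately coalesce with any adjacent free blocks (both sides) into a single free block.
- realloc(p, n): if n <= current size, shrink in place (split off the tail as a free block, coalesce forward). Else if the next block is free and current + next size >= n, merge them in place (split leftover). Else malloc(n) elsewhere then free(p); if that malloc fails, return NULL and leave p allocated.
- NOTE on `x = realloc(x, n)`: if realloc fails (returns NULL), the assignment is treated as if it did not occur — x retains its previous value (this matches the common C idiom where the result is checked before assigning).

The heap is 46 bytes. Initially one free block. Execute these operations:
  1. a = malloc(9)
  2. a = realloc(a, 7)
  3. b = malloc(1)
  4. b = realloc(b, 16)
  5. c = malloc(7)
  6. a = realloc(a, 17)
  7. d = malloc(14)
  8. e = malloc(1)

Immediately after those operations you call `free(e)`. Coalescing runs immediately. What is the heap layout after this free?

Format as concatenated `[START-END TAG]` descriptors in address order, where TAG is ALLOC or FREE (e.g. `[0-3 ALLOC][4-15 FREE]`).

Answer: [0-6 ALLOC][7-22 ALLOC][23-29 ALLOC][30-43 ALLOC][44-45 FREE]

Derivation:
Op 1: a = malloc(9) -> a = 0; heap: [0-8 ALLOC][9-45 FREE]
Op 2: a = realloc(a, 7) -> a = 0; heap: [0-6 ALLOC][7-45 FREE]
Op 3: b = malloc(1) -> b = 7; heap: [0-6 ALLOC][7-7 ALLOC][8-45 FREE]
Op 4: b = realloc(b, 16) -> b = 7; heap: [0-6 ALLOC][7-22 ALLOC][23-45 FREE]
Op 5: c = malloc(7) -> c = 23; heap: [0-6 ALLOC][7-22 ALLOC][23-29 ALLOC][30-45 FREE]
Op 6: a = realloc(a, 17) -> NULL (a unchanged); heap: [0-6 ALLOC][7-22 ALLOC][23-29 ALLOC][30-45 FREE]
Op 7: d = malloc(14) -> d = 30; heap: [0-6 ALLOC][7-22 ALLOC][23-29 ALLOC][30-43 ALLOC][44-45 FREE]
Op 8: e = malloc(1) -> e = 44; heap: [0-6 ALLOC][7-22 ALLOC][23-29 ALLOC][30-43 ALLOC][44-44 ALLOC][45-45 FREE]
free(e): e = 44 -> block [44-44 ALLOC]; mark free, coalesce with adjacent free neighbors -> [0-6 ALLOC][7-22 ALLOC][23-29 ALLOC][30-43 ALLOC][44-45 FREE]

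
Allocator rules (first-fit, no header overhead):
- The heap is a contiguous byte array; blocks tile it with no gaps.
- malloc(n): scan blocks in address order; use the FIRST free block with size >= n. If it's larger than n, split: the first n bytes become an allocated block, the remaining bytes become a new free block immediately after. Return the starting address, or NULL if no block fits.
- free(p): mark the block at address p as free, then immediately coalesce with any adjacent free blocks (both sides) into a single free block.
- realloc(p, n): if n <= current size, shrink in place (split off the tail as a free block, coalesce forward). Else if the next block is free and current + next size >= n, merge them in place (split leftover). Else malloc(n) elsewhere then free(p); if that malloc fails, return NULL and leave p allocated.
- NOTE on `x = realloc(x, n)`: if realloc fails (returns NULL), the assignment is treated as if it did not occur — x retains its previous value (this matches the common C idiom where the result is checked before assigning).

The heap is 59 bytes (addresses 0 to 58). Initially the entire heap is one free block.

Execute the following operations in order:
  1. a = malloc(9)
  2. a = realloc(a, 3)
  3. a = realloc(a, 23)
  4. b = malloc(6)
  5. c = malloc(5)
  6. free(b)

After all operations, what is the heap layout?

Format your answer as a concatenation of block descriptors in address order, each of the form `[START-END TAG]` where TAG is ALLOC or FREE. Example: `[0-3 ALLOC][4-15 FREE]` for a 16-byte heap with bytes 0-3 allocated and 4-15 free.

Op 1: a = malloc(9) -> a = 0; heap: [0-8 ALLOC][9-58 FREE]
Op 2: a = realloc(a, 3) -> a = 0; heap: [0-2 ALLOC][3-58 FREE]
Op 3: a = realloc(a, 23) -> a = 0; heap: [0-22 ALLOC][23-58 FREE]
Op 4: b = malloc(6) -> b = 23; heap: [0-22 ALLOC][23-28 ALLOC][29-58 FREE]
Op 5: c = malloc(5) -> c = 29; heap: [0-22 ALLOC][23-28 ALLOC][29-33 ALLOC][34-58 FREE]
Op 6: free(b) -> (freed b); heap: [0-22 ALLOC][23-28 FREE][29-33 ALLOC][34-58 FREE]

Answer: [0-22 ALLOC][23-28 FREE][29-33 ALLOC][34-58 FREE]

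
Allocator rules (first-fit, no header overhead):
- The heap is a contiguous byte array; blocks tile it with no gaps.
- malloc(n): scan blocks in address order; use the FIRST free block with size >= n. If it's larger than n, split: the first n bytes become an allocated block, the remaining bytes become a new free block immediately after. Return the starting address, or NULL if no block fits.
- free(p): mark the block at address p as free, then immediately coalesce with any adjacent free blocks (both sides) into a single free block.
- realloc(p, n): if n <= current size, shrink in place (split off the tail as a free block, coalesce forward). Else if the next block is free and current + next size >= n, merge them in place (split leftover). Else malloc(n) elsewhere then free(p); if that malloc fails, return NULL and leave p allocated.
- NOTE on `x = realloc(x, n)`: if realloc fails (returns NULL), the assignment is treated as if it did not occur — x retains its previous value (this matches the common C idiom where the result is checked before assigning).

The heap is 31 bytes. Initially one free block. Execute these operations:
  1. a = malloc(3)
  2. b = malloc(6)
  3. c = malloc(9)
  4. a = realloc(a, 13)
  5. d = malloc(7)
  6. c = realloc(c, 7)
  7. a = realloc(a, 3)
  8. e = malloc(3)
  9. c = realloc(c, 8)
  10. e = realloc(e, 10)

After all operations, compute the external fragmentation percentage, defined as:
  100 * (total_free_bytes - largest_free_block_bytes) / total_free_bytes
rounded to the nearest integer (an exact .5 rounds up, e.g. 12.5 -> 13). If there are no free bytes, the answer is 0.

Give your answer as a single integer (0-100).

Op 1: a = malloc(3) -> a = 0; heap: [0-2 ALLOC][3-30 FREE]
Op 2: b = malloc(6) -> b = 3; heap: [0-2 ALLOC][3-8 ALLOC][9-30 FREE]
Op 3: c = malloc(9) -> c = 9; heap: [0-2 ALLOC][3-8 ALLOC][9-17 ALLOC][18-30 FREE]
Op 4: a = realloc(a, 13) -> a = 18; heap: [0-2 FREE][3-8 ALLOC][9-17 ALLOC][18-30 ALLOC]
Op 5: d = malloc(7) -> d = NULL; heap: [0-2 FREE][3-8 ALLOC][9-17 ALLOC][18-30 ALLOC]
Op 6: c = realloc(c, 7) -> c = 9; heap: [0-2 FREE][3-8 ALLOC][9-15 ALLOC][16-17 FREE][18-30 ALLOC]
Op 7: a = realloc(a, 3) -> a = 18; heap: [0-2 FREE][3-8 ALLOC][9-15 ALLOC][16-17 FREE][18-20 ALLOC][21-30 FREE]
Op 8: e = malloc(3) -> e = 0; heap: [0-2 ALLOC][3-8 ALLOC][9-15 ALLOC][16-17 FREE][18-20 ALLOC][21-30 FREE]
Op 9: c = realloc(c, 8) -> c = 9; heap: [0-2 ALLOC][3-8 ALLOC][9-16 ALLOC][17-17 FREE][18-20 ALLOC][21-30 FREE]
Op 10: e = realloc(e, 10) -> e = 21; heap: [0-2 FREE][3-8 ALLOC][9-16 ALLOC][17-17 FREE][18-20 ALLOC][21-30 ALLOC]
Free blocks: [3 1] total_free=4 largest=3 -> 100*(4-3)/4 = 100/4 = 25

Answer: 25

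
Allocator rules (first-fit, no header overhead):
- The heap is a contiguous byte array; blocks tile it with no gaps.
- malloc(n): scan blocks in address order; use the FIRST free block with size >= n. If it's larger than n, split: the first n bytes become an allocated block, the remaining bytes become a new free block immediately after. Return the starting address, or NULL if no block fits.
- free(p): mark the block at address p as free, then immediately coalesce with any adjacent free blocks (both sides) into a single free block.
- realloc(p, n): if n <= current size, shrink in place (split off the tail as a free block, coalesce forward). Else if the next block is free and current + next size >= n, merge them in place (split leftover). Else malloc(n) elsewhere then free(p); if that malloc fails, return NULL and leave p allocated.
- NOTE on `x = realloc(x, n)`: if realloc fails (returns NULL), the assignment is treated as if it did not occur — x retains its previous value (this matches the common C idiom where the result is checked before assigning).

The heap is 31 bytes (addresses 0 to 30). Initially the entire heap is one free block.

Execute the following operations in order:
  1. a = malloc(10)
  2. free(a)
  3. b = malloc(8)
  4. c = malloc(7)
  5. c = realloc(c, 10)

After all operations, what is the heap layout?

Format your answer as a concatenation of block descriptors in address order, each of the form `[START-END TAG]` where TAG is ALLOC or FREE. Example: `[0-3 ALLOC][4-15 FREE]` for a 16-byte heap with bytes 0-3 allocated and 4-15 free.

Op 1: a = malloc(10) -> a = 0; heap: [0-9 ALLOC][10-30 FREE]
Op 2: free(a) -> (freed a); heap: [0-30 FREE]
Op 3: b = malloc(8) -> b = 0; heap: [0-7 ALLOC][8-30 FREE]
Op 4: c = malloc(7) -> c = 8; heap: [0-7 ALLOC][8-14 ALLOC][15-30 FREE]
Op 5: c = realloc(c, 10) -> c = 8; heap: [0-7 ALLOC][8-17 ALLOC][18-30 FREE]

Answer: [0-7 ALLOC][8-17 ALLOC][18-30 FREE]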